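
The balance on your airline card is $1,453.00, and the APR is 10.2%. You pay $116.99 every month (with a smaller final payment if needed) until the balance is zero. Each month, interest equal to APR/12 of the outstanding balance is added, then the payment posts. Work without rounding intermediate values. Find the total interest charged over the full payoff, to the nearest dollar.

$89

Monthly rate r = 10.2%/12 = 0.85% = 0.0085.
Payoff takes n = ⌈−ln(1 − rB₀/P)/ln(1+r)⌉ = ⌈13.181⌉ = 14 payments; the last is $21.28.
Total paid = 13·$116.99 + $21.28 = $1,542.15.
Total interest = total paid − principal = $1,542.15 − $1,453.00 = $89.15.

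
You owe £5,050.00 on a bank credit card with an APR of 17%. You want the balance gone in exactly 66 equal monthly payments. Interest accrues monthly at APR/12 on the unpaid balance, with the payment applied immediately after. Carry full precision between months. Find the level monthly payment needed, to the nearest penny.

£118.28

Monthly rate r = 17%/12 = 1.41667% = 0.0141667.
Level-payment amortization: P = B₀·r / (1 − (1+r)^(−n)) = 5050.00·0.0141667 / (1 − 1.01417^(−66)).
Denominator 1 − (1+r)^(−66) = 0.604829901.
P = 71.5417 / 0.604829901 ≈ 118.28.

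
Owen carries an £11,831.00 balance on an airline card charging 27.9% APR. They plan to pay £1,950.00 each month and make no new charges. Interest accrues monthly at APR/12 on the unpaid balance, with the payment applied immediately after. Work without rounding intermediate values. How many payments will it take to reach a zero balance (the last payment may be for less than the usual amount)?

Monthly rate r = 27.9%/12 = 2.325% = 0.02325.
Recurrence: B ← B·(1+r) − £1,950.00.
Month 1: interest £275.07; balance after payment £10,156.07.
Month 2: interest £236.13; balance after payment £8,442.20.
Closed form: n = −ln(1 − rB₀/P)/ln(1+r) = −ln(0.85894)/ln(1.02325) ≈ 6.616, so the balance reaches zero during payment 7.

7 months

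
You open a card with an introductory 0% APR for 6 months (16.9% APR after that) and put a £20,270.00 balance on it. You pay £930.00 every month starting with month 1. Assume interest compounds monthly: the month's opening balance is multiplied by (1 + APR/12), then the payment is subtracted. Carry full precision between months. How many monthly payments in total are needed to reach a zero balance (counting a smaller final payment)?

Promo months 1–6 at r₀ = 0%/12 = 0; months 7+ at r₁ = 16.9%/12 = 0.0140833.
After month 6 (no interest yet): B = £20,270.00 − 6·£930.00 = £14,690.00.
Then at r₁ with £930.00/mo: n₂ = −ln(1 − r₁·B/P)/ln(1+r₁) ≈ 17.99 → 18 more payments.

24 payments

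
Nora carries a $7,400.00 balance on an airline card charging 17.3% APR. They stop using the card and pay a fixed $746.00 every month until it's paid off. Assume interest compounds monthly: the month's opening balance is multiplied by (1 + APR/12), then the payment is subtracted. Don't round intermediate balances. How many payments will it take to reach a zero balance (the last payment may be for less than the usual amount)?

Monthly rate r = 17.3%/12 = 1.44167% = 0.0144167.
Recurrence: B ← B·(1+r) − $746.00.
Month 1: interest $106.68; balance after payment $6,760.68.
Month 2: interest $97.47; balance after payment $6,112.15.
Closed form: n = −ln(1 − rB₀/P)/ln(1+r) = −ln(0.85699)/ln(1.01442) ≈ 10.782, so the balance reaches zero during payment 11.

11 payments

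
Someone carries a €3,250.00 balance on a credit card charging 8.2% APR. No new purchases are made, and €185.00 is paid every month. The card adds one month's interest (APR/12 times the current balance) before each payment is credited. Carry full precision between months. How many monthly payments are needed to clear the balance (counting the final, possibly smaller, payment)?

19 months

Monthly rate r = 8.2%/12 = 0.683333% = 0.00683333.
Recurrence: B ← B·(1+r) − €185.00.
Month 1: interest €22.21; balance after payment €3,087.21.
Month 2: interest €21.10; balance after payment €2,923.30.
Closed form: n = −ln(1 − rB₀/P)/ln(1+r) = −ln(0.87995)/ln(1.00683) ≈ 18.779, so the balance reaches zero during payment 19.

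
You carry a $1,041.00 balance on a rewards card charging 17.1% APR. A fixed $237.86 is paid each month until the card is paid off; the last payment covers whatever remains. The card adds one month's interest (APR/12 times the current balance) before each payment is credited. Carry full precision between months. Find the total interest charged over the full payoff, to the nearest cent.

$41.93

Monthly rate r = 17.1%/12 = 1.425% = 0.01425.
Payoff takes n = ⌈−ln(1 − rB₀/P)/ln(1+r)⌉ = ⌈4.551⌉ = 5 payments; the last is $131.49.
Total paid = 4·$237.86 + $131.49 = $1,082.93.
Total interest = total paid − principal = $1,082.93 − $1,041.00 = $41.93.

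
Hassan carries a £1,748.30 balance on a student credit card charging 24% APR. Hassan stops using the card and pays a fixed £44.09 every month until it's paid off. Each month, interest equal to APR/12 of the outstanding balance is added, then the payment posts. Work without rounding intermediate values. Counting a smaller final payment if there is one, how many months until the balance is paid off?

80 payments

Monthly rate r = 24%/12 = 2% = 0.02.
Recurrence: B ← B·(1+r) − £44.09.
Month 1: interest £34.97; balance after payment £1,739.18.
Month 2: interest £34.78; balance after payment £1,729.87.
Closed form: n = −ln(1 − rB₀/P)/ln(1+r) = −ln(0.20694)/ln(1.02) ≈ 79.551, so the balance reaches zero during payment 80.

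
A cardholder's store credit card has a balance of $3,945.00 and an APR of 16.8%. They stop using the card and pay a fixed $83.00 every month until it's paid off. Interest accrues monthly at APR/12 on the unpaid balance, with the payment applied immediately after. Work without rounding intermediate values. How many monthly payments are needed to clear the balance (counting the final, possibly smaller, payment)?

Monthly rate r = 16.8%/12 = 1.4% = 0.014.
Recurrence: B ← B·(1+r) − $83.00.
Month 1: interest $55.23; balance after payment $3,917.23.
Month 2: interest $54.84; balance after payment $3,889.07.
Closed form: n = −ln(1 − rB₀/P)/ln(1+r) = −ln(0.33458)/ln(1.014) ≈ 78.752, so the balance reaches zero during payment 79.

79 months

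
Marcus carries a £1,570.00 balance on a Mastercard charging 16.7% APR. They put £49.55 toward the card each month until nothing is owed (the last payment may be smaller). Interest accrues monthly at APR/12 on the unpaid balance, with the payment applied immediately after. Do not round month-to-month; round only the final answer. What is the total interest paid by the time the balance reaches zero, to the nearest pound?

Monthly rate r = 16.7%/12 = 1.39167% = 0.0139167.
Payoff takes n = ⌈−ln(1 − rB₀/P)/ln(1+r)⌉ = ⌈42.076⌉ = 43 payments; the last is £3.79.
Total paid = 42·£49.55 + £3.79 = £2,084.89.
Total interest = total paid − principal = £2,084.89 − £1,570.00 = £514.89.

£515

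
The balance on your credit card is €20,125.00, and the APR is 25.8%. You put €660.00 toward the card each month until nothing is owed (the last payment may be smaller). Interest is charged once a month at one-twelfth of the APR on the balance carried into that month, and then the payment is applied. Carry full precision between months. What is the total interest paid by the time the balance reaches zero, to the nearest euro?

Monthly rate r = 25.8%/12 = 2.15% = 0.0215.
Payoff takes n = ⌈−ln(1 − rB₀/P)/ln(1+r)⌉ = ⌈50.108⌉ = 51 payments; the last is €72.27.
Total paid = 50·€660.00 + €72.27 = €33,072.27.
Total interest = total paid − principal = €33,072.27 − €20,125.00 = €12,947.27.

€12,947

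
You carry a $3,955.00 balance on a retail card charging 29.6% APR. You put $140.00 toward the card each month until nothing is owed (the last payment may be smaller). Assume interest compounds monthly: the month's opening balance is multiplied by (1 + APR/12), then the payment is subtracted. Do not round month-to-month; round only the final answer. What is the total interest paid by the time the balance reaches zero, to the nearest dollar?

$2,902

Monthly rate r = 29.6%/12 = 2.46667% = 0.0246667.
Payoff takes n = ⌈−ln(1 − rB₀/P)/ln(1+r)⌉ = ⌈48.978⌉ = 49 payments; the last is $137.00.
Total paid = 48·$140.00 + $137.00 = $6,857.00.
Total interest = total paid − principal = $6,857.00 − $3,955.00 = $2,902.00.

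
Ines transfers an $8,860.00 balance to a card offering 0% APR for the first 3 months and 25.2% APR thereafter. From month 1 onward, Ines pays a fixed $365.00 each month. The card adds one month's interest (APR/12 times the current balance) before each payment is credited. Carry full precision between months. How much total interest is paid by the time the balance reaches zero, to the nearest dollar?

$2,632

Promo months 1–3 at r₀ = 0%/12 = 0; months 4+ at r₁ = 25.2%/12 = 0.021.
After month 3 (no interest yet): B = $8,860.00 − 3·$365.00 = $7,765.00.
Then at r₁ with $365.00/mo: n₂ = −ln(1 − r₁·B/P)/ln(1+r₁) ≈ 28.48 → 29 more payments.
Total paid = 31·$365.00 + $177.28 = $11,492.28; interest = $11,492.28 − $8,860.00 = $2,632.28.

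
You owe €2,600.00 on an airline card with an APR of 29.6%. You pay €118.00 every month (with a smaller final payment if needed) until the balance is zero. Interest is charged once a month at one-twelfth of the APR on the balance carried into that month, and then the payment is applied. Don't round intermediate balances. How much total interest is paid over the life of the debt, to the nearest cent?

€1,197.61

Monthly rate r = 29.6%/12 = 2.46667% = 0.0246667.
Payoff takes n = ⌈−ln(1 − rB₀/P)/ln(1+r)⌉ = ⌈32.181⌉ = 33 payments; the last is €21.61.
Total paid = 32·€118.00 + €21.61 = €3,797.61.
Total interest = total paid − principal = €3,797.61 − €2,600.00 = €1,197.61.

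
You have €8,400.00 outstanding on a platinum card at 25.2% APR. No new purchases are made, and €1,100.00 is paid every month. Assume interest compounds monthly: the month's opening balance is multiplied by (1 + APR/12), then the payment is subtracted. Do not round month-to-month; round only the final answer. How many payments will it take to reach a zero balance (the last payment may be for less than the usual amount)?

Monthly rate r = 25.2%/12 = 2.1% = 0.021.
Recurrence: B ← B·(1+r) − €1,100.00.
Month 1: interest €176.40; balance after payment €7,476.40.
Month 2: interest €157.00; balance after payment €6,533.40.
Closed form: n = −ln(1 − rB₀/P)/ln(1+r) = −ln(0.83964)/ln(1.021) ≈ 8.410, so the balance reaches zero during payment 9.

9 payments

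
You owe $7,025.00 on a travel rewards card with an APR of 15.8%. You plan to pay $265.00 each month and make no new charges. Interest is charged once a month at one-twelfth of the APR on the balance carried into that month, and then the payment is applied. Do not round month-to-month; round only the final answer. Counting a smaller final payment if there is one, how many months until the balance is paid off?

Monthly rate r = 15.8%/12 = 1.31667% = 0.0131667.
Recurrence: B ← B·(1+r) − $265.00.
Month 1: interest $92.50; balance after payment $6,852.50.
Month 2: interest $90.22; balance after payment $6,677.72.
Closed form: n = −ln(1 − rB₀/P)/ln(1+r) = −ln(0.65096)/ln(1.01317) ≈ 32.820, so the balance reaches zero during payment 33.

33 payments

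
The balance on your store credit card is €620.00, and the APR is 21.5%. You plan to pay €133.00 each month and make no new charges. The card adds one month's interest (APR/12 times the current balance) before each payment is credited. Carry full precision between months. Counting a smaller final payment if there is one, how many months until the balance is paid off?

5 months

Monthly rate r = 21.5%/12 = 1.79167% = 0.0179167.
Recurrence: B ← B·(1+r) − €133.00.
Month 1: interest €11.11; balance after payment €498.11.
Month 2: interest €8.92; balance after payment €374.03.
Month 3: interest €6.70; balance after payment €247.73.
Month 4: interest €4.44; balance after payment €119.17.
Month 5: interest €2.14; balance after payment €0.00.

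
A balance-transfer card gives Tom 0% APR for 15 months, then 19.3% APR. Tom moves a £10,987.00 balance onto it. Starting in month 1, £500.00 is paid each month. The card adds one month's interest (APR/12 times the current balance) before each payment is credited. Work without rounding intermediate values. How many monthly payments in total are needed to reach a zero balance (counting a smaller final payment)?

23 months

Promo months 1–15 at r₀ = 0%/12 = 0; months 16+ at r₁ = 19.3%/12 = 0.0160833.
After month 15 (no interest yet): B = £10,987.00 − 15·£500.00 = £3,487.00.
Then at r₁ with £500.00/mo: n₂ = −ln(1 − r₁·B/P)/ln(1+r₁) ≈ 7.46 → 8 more payments.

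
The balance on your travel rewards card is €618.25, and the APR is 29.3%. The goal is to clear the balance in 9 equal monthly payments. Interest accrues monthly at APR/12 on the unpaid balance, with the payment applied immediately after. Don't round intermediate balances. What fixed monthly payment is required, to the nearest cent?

Monthly rate r = 29.3%/12 = 2.44167% = 0.0244167.
Level-payment amortization: P = B₀·r / (1 − (1+r)^(−n)) = 618.25·0.0244167 / (1 − 1.02442^(−9)).
Denominator 1 − (1+r)^(−9) = 0.195158652.
P = 15.0956 / 0.195158652 ≈ 77.35.

€77.35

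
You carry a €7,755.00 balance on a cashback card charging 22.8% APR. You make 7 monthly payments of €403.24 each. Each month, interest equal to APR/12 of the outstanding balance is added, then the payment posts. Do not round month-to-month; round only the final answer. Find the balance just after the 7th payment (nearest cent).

€5,858.34

Monthly rate r = 22.8%/12 = 1.9% = 0.019.
Each month: B ← B·(1+r) − €403.24.
Month 1: interest €147.34; balance after payment €7,499.11.
Month 2: interest €142.48; balance after payment €7,238.35.
Month 3: interest €137.53; balance after payment €6,972.64.
Month 4: interest €132.48; balance after payment €6,701.88.
Month 5: interest €127.34; balance after payment €6,425.97.
Month 6: interest €122.09; balance after payment €6,144.83.
Month 7: interest €116.75; balance after payment €5,858.34.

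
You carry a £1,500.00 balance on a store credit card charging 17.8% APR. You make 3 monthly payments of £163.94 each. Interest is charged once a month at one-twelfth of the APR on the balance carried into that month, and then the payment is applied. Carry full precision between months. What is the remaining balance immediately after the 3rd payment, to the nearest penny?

£1,068.59

Monthly rate r = 17.8%/12 = 1.48333% = 0.0148333.
Each month: B ← B·(1+r) − £163.94.
Month 1: interest £22.25; balance after payment £1,358.31.
Month 2: interest £20.15; balance after payment £1,214.52.
Month 3: interest £18.02; balance after payment £1,068.59.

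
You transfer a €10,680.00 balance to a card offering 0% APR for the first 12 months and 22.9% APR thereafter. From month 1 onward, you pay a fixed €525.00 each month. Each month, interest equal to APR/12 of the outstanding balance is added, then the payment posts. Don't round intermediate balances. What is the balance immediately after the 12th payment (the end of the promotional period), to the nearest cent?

Promo months 1–12 at r₀ = 0%/12 = 0; months 13+ at r₁ = 22.9%/12 = 0.0190833.
After month 12 (no interest yet): B = €10,680.00 − 12·€525.00 = €4,380.00.

€4,380.00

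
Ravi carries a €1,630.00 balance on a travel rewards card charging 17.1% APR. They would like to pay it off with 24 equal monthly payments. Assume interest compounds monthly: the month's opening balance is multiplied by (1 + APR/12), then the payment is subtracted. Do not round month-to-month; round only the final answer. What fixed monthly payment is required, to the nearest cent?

€80.67

Monthly rate r = 17.1%/12 = 1.425% = 0.01425.
Level-payment amortization: P = B₀·r / (1 − (1+r)^(−n)) = 1630.00·0.01425 / (1 − 1.01425^(−24)).
Denominator 1 − (1+r)^(−24) = 0.287935053.
P = 23.2275 / 0.287935053 ≈ 80.67.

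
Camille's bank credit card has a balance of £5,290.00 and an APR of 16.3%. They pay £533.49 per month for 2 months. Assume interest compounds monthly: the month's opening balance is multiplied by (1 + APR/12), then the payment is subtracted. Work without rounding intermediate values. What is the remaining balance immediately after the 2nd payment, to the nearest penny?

£4,360.46

Monthly rate r = 16.3%/12 = 1.35833% = 0.0135833.
Each month: B ← B·(1+r) − £533.49.
Month 1: interest £71.86; balance after payment £4,828.37.
Month 2: interest £65.59; balance after payment £4,360.46.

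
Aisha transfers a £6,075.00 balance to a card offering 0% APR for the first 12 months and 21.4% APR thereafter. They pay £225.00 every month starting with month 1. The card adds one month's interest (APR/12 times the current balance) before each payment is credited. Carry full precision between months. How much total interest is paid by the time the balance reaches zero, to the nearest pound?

Promo months 1–12 at r₀ = 0%/12 = 0; months 13+ at r₁ = 21.4%/12 = 0.0178333.
After month 12 (no interest yet): B = £6,075.00 − 12·£225.00 = £3,375.00.
Then at r₁ with £225.00/mo: n₂ = −ln(1 − r₁·B/P)/ln(1+r₁) ≈ 17.61 → 18 more payments.
Total paid = 29·£225.00 + £137.90 = £6,662.90; interest = £6,662.90 − £6,075.00 = £587.90.

£588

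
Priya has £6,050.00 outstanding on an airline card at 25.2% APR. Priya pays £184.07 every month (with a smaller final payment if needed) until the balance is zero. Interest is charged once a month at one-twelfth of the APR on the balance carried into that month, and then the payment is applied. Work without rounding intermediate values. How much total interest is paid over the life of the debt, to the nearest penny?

£4,330.04

Monthly rate r = 25.2%/12 = 2.1% = 0.021.
Payoff takes n = ⌈−ln(1 − rB₀/P)/ln(1+r)⌉ = ⌈56.389⌉ = 57 payments; the last is £72.12.
Total paid = 56·£184.07 + £72.12 = £10,380.04.
Total interest = total paid − principal = £10,380.04 − £6,050.00 = £4,330.04.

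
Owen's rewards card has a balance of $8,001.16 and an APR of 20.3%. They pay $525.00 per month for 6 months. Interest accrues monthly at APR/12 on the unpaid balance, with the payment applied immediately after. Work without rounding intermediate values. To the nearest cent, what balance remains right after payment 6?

$5,562.15

Monthly rate r = 20.3%/12 = 1.69167% = 0.0169167.
Each month: B ← B·(1+r) − $525.00.
Month 1: interest $135.35; balance after payment $7,611.51.
Month 2: interest $128.76; balance after payment $7,215.27.
Month 3: interest $122.06; balance after payment $6,812.33.
Month 4: interest $115.24; balance after payment $6,402.57.
Month 5: interest $108.31; balance after payment $5,985.88.
Month 6: interest $101.26; balance after payment $5,562.15.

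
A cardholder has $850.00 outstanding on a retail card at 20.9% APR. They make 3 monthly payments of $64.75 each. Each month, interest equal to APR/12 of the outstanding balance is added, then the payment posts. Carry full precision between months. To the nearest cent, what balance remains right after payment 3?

$697.54

Monthly rate r = 20.9%/12 = 1.74167% = 0.0174167.
Each month: B ← B·(1+r) − $64.75.
Month 1: interest $14.80; balance after payment $800.05.
Month 2: interest $13.93; balance after payment $749.24.
Month 3: interest $13.05; balance after payment $697.54.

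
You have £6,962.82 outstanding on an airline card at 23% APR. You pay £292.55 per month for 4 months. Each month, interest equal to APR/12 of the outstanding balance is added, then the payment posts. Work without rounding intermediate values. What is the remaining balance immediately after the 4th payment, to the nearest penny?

£6,307.91

Monthly rate r = 23%/12 = 1.91667% = 0.0191667.
Each month: B ← B·(1+r) − £292.55.
Month 1: interest £133.45; balance after payment £6,803.72.
Month 2: interest £130.40; balance after payment £6,641.58.
Month 3: interest £127.30; balance after payment £6,476.33.
Month 4: interest £124.13; balance after payment £6,307.91.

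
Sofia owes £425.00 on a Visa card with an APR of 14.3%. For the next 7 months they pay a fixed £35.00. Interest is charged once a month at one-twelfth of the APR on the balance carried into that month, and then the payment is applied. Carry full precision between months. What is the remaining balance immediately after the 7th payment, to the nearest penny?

Monthly rate r = 14.3%/12 = 1.19167% = 0.0119167.
Each month: B ← B·(1+r) − £35.00.
Month 1: interest £5.06; balance after payment £395.06.
Month 2: interest £4.71; balance after payment £364.77.
Month 3: interest £4.35; balance after payment £334.12.
Month 4: interest £3.98; balance after payment £303.10.
Month 5: interest £3.61; balance after payment £271.71.
Month 6: interest £3.24; balance after payment £239.95.
Month 7: interest £2.86; balance after payment £207.81.

£207.81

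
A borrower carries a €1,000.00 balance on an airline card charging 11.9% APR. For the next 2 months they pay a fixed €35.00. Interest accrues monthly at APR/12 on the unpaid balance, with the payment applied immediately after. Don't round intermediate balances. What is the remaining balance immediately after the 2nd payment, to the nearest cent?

Monthly rate r = 11.9%/12 = 0.991667% = 0.00991667.
Each month: B ← B·(1+r) − €35.00.
Month 1: interest €9.92; balance after payment €974.92.
Month 2: interest €9.67; balance after payment €949.58.

€949.58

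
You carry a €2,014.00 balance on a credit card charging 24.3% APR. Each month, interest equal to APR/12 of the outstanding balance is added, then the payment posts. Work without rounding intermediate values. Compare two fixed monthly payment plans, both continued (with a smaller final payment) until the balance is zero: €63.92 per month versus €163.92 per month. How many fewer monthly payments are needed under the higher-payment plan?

Monthly rate r = 24.3%/12 = 2.025% = 0.02025.
At €63.92/mo: n = ⌈−ln(1 − rB₀/P)/ln(1+r)⌉ = 51 payments (last €44.25); total interest = total paid − €2,014.00 = €1,226.25.
At €163.92/mo: 15 payments (last €44.62); total interest €325.50.
Payments saved = 51 − 15 = 36.

36 fewer payments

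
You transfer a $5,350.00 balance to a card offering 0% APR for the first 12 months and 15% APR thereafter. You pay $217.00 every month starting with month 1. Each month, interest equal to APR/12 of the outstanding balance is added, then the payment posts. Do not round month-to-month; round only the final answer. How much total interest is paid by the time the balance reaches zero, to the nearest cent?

$262.00

Promo months 1–12 at r₀ = 0%/12 = 0; months 13+ at r₁ = 15%/12 = 0.0125.
After month 12 (no interest yet): B = $5,350.00 − 12·$217.00 = $2,746.00.
Then at r₁ with $217.00/mo: n₂ = −ln(1 − r₁·B/P)/ln(1+r₁) ≈ 13.86 → 14 more payments.
Total paid = 25·$217.00 + $187.00 = $5,612.00; interest = $5,612.00 − $5,350.00 = $262.00.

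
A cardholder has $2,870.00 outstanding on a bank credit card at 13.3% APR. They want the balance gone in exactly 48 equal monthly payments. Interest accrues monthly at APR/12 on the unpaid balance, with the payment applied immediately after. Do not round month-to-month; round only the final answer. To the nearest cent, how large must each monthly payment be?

Monthly rate r = 13.3%/12 = 1.10833% = 0.0110833.
Level-payment amortization: P = B₀·r / (1 − (1+r)^(−n)) = 2870.00·0.0110833 / (1 − 1.01108^(−48)).
Denominator 1 − (1+r)^(−48) = 0.410849398.
P = 31.8092 / 0.410849398 ≈ 77.42.

$77.42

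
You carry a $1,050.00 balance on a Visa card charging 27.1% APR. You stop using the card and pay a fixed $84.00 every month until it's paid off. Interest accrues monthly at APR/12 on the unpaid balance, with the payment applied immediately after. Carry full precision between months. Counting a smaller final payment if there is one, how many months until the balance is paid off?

Monthly rate r = 27.1%/12 = 2.25833% = 0.0225833.
Recurrence: B ← B·(1+r) − $84.00.
Month 1: interest $23.71; balance after payment $989.71.
Month 2: interest $22.35; balance after payment $928.06.
Closed form: n = −ln(1 − rB₀/P)/ln(1+r) = −ln(0.71771)/ln(1.02258) ≈ 14.853, so the balance reaches zero during payment 15.

15 months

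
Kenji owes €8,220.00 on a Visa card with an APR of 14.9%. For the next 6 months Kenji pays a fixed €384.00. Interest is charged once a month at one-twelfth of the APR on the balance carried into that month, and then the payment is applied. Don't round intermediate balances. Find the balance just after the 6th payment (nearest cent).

Monthly rate r = 14.9%/12 = 1.24167% = 0.0124167.
Each month: B ← B·(1+r) − €384.00.
Month 1: interest €102.06; balance after payment €7,938.07.
Month 2: interest €98.56; balance after payment €7,652.63.
Month 3: interest €95.02; balance after payment €7,363.65.
Month 4: interest €91.43; balance after payment €7,071.08.
Month 5: interest €87.80; balance after payment €6,774.88.
Month 6: interest €84.12; balance after payment €6,475.00.

€6,475.00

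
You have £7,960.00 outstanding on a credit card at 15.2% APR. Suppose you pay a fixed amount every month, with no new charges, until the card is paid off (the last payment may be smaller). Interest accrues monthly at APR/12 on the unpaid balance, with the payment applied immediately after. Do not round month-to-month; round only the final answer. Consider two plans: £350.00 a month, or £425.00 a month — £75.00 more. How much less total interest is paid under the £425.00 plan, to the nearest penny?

£303.62

Monthly rate r = 15.2%/12 = 1.26667% = 0.0126667.
At £350.00/mo: n = ⌈−ln(1 − rB₀/P)/ln(1+r)⌉ = 27 payments (last £348.13); total interest = total paid − £7,960.00 = £1,488.13.
At £425.00/mo: 22 payments (last £219.51); total interest £1,184.51.
Interest saved = £1,488.13 − £1,184.51 = £303.62.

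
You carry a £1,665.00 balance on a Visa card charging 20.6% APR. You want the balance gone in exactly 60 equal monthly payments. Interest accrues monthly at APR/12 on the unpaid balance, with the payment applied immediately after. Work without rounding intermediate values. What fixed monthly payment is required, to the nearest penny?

Monthly rate r = 20.6%/12 = 1.71667% = 0.0171667.
Level-payment amortization: P = B₀·r / (1 − (1+r)^(−n)) = 1665.00·0.0171667 / (1 − 1.01717^(−60)).
Denominator 1 − (1+r)^(−60) = 0.639858785.
P = 28.5825 / 0.639858785 ≈ 44.67.

£44.67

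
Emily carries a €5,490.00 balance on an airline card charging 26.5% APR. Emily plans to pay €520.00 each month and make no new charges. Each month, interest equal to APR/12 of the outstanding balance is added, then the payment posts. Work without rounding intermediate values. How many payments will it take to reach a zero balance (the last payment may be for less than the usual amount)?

13 months

Monthly rate r = 26.5%/12 = 2.20833% = 0.0220833.
Recurrence: B ← B·(1+r) − €520.00.
Month 1: interest €121.24; balance after payment €5,091.24.
Month 2: interest €112.43; balance after payment €4,683.67.
Closed form: n = −ln(1 − rB₀/P)/ln(1+r) = −ln(0.76685)/ln(1.02208) ≈ 12.153, so the balance reaches zero during payment 13.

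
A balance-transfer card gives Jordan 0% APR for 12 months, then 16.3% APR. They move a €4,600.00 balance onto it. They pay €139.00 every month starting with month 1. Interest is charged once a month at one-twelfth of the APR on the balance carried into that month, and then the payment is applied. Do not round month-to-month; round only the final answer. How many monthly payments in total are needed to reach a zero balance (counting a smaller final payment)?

Promo months 1–12 at r₀ = 0%/12 = 0; months 13+ at r₁ = 16.3%/12 = 0.0135833.
After month 12 (no interest yet): B = €4,600.00 − 12·€139.00 = €2,932.00.
Then at r₁ with €139.00/mo: n₂ = −ln(1 − r₁·B/P)/ln(1+r₁) ≈ 25.02 → 26 more payments.

38 payments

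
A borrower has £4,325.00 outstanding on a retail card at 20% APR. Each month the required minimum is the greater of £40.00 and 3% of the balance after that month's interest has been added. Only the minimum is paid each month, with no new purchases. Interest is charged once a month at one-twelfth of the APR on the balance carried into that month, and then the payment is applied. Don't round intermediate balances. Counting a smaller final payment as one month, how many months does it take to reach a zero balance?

Monthly rate r = 20%/12 = 1.66667% = 0.0166667.
While 3% of the post-interest balance exceeds £40.00, each month B ← (B·(1+r))·(1 − 0.03), i.e. B shrinks by the factor (1+r)·0.97 = 0.98617.
This holds for months 1–86. Entering month 87 the balance is £1,305.31; 3% of the post-interest balance is now below £40.00, so the flat £40.00 minimum applies from here.
From month 87 a fixed £40.00 at rate r clears £1,305.31 in 48 more payments. Total: 86 + 48 = 134 months.

134 months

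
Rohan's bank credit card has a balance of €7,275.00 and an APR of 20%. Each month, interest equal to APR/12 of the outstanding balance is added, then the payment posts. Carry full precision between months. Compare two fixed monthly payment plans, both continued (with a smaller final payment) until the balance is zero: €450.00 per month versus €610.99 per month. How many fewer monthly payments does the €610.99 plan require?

Monthly rate r = 20%/12 = 1.66667% = 0.0166667.
At €450.00/mo: n = ⌈−ln(1 − rB₀/P)/ln(1+r)⌉ = 19 payments (last €447.12); total interest = total paid − €7,275.00 = €1,272.12.
At €610.99/mo: 14 payments (last €234.99); total interest €902.86.
Payments saved = 19 − 14 = 5.

5 fewer payments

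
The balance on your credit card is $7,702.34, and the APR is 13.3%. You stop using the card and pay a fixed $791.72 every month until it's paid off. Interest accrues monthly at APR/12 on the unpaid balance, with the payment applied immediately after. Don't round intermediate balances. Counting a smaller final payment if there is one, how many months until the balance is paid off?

11 payments

Monthly rate r = 13.3%/12 = 1.10833% = 0.0110833.
Recurrence: B ← B·(1+r) − $791.72.
Month 1: interest $85.37; balance after payment $6,995.99.
Month 2: interest $77.54; balance after payment $6,281.81.
Closed form: n = −ln(1 − rB₀/P)/ln(1+r) = −ln(0.89217)/ln(1.01108) ≈ 10.351, so the balance reaches zero during payment 11.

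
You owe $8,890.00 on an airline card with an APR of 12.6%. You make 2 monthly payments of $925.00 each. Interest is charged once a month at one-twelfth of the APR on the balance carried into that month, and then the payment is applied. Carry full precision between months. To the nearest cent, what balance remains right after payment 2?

Monthly rate r = 12.6%/12 = 1.05% = 0.0105.
Each month: B ← B·(1+r) − $925.00.
Month 1: interest $93.34; balance after payment $8,058.34.
Month 2: interest $84.61; balance after payment $7,217.96.

$7,217.96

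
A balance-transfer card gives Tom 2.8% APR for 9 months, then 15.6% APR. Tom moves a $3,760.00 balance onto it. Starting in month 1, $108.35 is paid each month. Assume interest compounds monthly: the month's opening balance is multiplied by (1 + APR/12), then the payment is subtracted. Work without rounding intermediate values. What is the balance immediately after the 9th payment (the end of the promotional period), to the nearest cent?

$2,855.40

Promo months 1–9 at r₀ = 2.8%/12 = 0.00233333; months 10+ at r₁ = 15.6%/12 = 0.013.
After month 9: iterate B ← B·(1+r₀) − $108.35 for 9 months → $2,855.40.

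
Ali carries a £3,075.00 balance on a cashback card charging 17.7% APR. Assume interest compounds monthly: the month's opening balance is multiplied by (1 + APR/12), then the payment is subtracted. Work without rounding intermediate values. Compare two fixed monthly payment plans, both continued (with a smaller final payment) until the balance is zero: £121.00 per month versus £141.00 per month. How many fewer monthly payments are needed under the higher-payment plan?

6 fewer payments

Monthly rate r = 17.7%/12 = 1.475% = 0.01475.
At £121.00/mo: n = ⌈−ln(1 − rB₀/P)/ln(1+r)⌉ = 33 payments (last £10.01); total interest = total paid − £3,075.00 = £807.01.
At £141.00/mo: 27 payments (last £71.81); total interest £662.81.
Payments saved = 33 − 27 = 6.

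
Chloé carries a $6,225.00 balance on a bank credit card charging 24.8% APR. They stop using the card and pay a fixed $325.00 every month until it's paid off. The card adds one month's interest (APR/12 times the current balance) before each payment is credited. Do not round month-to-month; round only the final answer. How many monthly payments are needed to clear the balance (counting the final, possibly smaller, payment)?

Monthly rate r = 24.8%/12 = 2.06667% = 0.0206667.
Recurrence: B ← B·(1+r) − $325.00.
Month 1: interest $128.65; balance after payment $6,028.65.
Month 2: interest $124.59; balance after payment $5,828.24.
Closed form: n = −ln(1 − rB₀/P)/ln(1+r) = −ln(0.60415)/ln(1.02067) ≈ 24.635, so the balance reaches zero during payment 25.

25 payments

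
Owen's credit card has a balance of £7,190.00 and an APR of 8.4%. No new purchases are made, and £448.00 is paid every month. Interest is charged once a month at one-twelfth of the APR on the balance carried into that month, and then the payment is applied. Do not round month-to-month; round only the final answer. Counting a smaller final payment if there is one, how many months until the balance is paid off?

18 months

Monthly rate r = 8.4%/12 = 0.7% = 0.007.
Recurrence: B ← B·(1+r) − £448.00.
Month 1: interest £50.33; balance after payment £6,792.33.
Month 2: interest £47.55; balance after payment £6,391.88.
Closed form: n = −ln(1 − rB₀/P)/ln(1+r) = −ln(0.88766)/ln(1.007) ≈ 17.084, so the balance reaches zero during payment 18.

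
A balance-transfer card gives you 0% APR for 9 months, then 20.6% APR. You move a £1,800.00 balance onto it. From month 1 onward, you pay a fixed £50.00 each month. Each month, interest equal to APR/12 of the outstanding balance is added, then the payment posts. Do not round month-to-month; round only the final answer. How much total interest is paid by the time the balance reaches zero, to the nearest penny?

£479.28

Promo months 1–9 at r₀ = 0%/12 = 0; months 10+ at r₁ = 20.6%/12 = 0.0171667.
After month 9 (no interest yet): B = £1,800.00 − 9·£50.00 = £1,350.00.
Then at r₁ with £50.00/mo: n₂ = −ln(1 − r₁·B/P)/ln(1+r₁) ≈ 36.58 → 37 more payments.
Total paid = 45·£50.00 + £29.28 = £2,279.28; interest = £2,279.28 − £1,800.00 = £479.28.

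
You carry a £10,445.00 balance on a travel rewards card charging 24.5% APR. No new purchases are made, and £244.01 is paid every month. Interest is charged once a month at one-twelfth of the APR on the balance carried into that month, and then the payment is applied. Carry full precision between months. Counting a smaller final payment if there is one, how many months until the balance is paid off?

103 months

Monthly rate r = 24.5%/12 = 2.04167% = 0.0204167.
Recurrence: B ← B·(1+r) − £244.01.
Month 1: interest £213.25; balance after payment £10,414.24.
Month 2: interest £212.62; balance after payment £10,382.86.
Closed form: n = −ln(1 − rB₀/P)/ln(1+r) = −ln(0.12605)/ln(1.02042) ≈ 102.472, so the balance reaches zero during payment 103.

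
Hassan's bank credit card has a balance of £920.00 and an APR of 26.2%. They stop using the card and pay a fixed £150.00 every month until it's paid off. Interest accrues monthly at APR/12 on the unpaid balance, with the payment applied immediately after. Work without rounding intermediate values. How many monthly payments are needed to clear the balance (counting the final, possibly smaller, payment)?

7 months

Monthly rate r = 26.2%/12 = 2.18333% = 0.0218333.
Recurrence: B ← B·(1+r) − £150.00.
Month 1: interest £20.09; balance after payment £790.09.
Month 2: interest £17.25; balance after payment £657.34.
Closed form: n = −ln(1 − rB₀/P)/ln(1+r) = −ln(0.86609)/ln(1.02183) ≈ 6.656, so the balance reaches zero during payment 7.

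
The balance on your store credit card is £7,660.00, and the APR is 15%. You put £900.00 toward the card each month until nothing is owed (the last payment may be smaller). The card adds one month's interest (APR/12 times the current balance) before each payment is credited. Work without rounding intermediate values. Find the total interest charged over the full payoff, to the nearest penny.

£489.69

Monthly rate r = 15%/12 = 1.25% = 0.0125.
Payoff takes n = ⌈−ln(1 − rB₀/P)/ln(1+r)⌉ = ⌈9.055⌉ = 10 payments; the last is £49.69.
Total paid = 9·£900.00 + £49.69 = £8,149.69.
Total interest = total paid − principal = £8,149.69 − £7,660.00 = £489.69.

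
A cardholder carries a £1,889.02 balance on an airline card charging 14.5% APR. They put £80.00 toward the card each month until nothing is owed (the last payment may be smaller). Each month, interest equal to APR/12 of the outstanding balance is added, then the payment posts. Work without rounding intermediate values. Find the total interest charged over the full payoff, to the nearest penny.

Monthly rate r = 14.5%/12 = 1.20833% = 0.0120833.
Payoff takes n = ⌈−ln(1 − rB₀/P)/ln(1+r)⌉ = ⌈27.968⌉ = 28 payments; the last is £77.46.
Total paid = 27·£80.00 + £77.46 = £2,237.46.
Total interest = total paid − principal = £2,237.46 − £1,889.02 = £348.44.

£348.44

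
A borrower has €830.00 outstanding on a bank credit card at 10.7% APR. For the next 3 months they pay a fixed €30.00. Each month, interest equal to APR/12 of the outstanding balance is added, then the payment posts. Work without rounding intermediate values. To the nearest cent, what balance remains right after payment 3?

Monthly rate r = 10.7%/12 = 0.891667% = 0.00891667.
Each month: B ← B·(1+r) − €30.00.
Month 1: interest €7.40; balance after payment €807.40.
Month 2: interest €7.20; balance after payment €784.60.
Month 3: interest €7.00; balance after payment €761.60.

€761.60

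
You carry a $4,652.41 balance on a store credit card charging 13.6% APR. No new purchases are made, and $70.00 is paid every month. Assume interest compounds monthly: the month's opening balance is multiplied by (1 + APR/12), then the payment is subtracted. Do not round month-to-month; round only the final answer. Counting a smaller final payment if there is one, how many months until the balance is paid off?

Monthly rate r = 13.6%/12 = 1.13333% = 0.0113333.
Recurrence: B ← B·(1+r) − $70.00.
Month 1: interest $52.73; balance after payment $4,635.14.
Month 2: interest $52.53; balance after payment $4,617.67.
Closed form: n = −ln(1 − rB₀/P)/ln(1+r) = −ln(0.24675)/ln(1.01133) ≈ 124.172, so the balance reaches zero during payment 125.

125 months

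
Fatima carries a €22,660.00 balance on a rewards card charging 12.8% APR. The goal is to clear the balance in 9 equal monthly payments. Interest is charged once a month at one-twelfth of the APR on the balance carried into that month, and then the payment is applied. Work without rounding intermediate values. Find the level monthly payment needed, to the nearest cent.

€2,653.96

Monthly rate r = 12.8%/12 = 1.06667% = 0.0106667.
Level-payment amortization: P = B₀·r / (1 − (1+r)^(−n)) = 22660.00·0.0106667 / (1 − 1.01067^(−9)).
Denominator 1 − (1+r)^(−9) = 0.0910740143.
P = 241.707 / 0.0910740143 ≈ 2653.96.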